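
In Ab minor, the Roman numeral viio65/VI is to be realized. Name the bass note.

The applied chord viio65/VI is rooted on Eb: Eb-Gb-Bbb-Dbb.
The figure 65 means first inversion — the third is in the bass.

Gb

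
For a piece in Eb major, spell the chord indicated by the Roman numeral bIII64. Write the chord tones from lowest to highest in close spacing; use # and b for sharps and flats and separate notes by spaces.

Db Gb Bb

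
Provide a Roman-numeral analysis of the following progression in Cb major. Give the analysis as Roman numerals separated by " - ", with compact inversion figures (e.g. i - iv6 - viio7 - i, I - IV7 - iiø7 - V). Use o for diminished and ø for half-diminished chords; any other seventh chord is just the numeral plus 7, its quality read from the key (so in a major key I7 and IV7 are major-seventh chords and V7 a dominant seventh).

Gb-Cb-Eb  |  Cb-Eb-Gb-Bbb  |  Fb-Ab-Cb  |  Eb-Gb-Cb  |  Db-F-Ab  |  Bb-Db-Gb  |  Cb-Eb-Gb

Gb-Cb-Eb: major triad on Cb = scale degree 1 → I64.
Cb-Eb-Gb-Bbb: chromatic; Cb is V of IV, so V7/IV.
Fb-Ab-Cb: root Fb is the subdominant; major triad there is IV.
Eb-Gb-Cb has root Cb, degree 1 in Cb major, so I6.
Db-F-Ab: chromatic; Db is V of V, so V/V.
Bb-Db-Gb has root Gb, degree 5 in Cb major, so V6.
Cb-Eb-Gb: major triad on Cb = scale degree 1 → I.

I64 - V7/IV - IV - I6 - V/V - V6 - I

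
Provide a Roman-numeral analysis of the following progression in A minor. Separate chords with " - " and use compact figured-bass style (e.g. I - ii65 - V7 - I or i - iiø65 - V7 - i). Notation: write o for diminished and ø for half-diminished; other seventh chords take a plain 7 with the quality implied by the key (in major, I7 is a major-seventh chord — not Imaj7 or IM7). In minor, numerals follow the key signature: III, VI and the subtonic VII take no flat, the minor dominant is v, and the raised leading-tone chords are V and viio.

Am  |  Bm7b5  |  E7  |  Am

i - iiø7 - V7 - i

Am has root A, degree 1 in A minor, so i.
Bm7b5: root B is the supertonic; half-diminished seventh chord there is iiø7.
E7 has root E, degree 5 in A minor, so V7.
Am has root A, degree 1 in A minor, so i.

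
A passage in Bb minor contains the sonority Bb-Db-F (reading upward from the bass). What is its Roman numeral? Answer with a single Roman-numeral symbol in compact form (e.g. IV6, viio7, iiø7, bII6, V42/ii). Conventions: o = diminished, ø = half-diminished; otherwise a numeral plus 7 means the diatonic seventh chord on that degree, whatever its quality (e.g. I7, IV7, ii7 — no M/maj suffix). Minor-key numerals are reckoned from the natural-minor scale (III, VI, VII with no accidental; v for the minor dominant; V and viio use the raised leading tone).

i

The pitches Bb-Db-F form a minor triad rooted on Bb.
In Bb minor, Bb is the tonic; the diatonic minor triad there is i.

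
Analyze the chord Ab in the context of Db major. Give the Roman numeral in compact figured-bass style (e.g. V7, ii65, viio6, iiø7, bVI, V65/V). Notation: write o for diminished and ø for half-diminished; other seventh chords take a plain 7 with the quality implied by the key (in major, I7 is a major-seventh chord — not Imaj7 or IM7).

Stacked in thirds the chord is Ab-C-Eb: a major triad on Ab.
In Db major, Ab is the dominant; the diatonic major triad there is V.

V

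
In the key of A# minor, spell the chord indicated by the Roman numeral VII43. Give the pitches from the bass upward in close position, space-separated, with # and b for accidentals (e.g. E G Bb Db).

The numeral's case and figure indicate a dominant seventh chord. In A# minor its root, the seventh degree, is G#.
Stacking thirds from G# gives G#-B#-D#-F#.
With the 43 figure the chord is in second inversion; from the bass D# upward in close position it reads D#-F#-G#-B#.

D# F# G# B#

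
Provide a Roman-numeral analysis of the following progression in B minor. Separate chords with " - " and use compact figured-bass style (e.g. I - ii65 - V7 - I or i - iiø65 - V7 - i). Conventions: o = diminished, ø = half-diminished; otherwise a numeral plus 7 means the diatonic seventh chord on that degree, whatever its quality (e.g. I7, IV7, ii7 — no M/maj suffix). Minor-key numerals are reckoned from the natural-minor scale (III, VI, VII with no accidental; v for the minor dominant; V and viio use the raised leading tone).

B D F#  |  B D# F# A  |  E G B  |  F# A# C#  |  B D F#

i - V7/iv - iv - V - i

B-D-F#: minor triad on B = scale degree 1 → i.
B-D#-F#-A: a dominant seventh chord on B, the applied dominant of iv → V7/iv.
E-G-B: minor triad on E = scale degree 4 → iv.
F#-A#-C#: major triad on F# = scale degree 5 → V.
B-D-F# has root B, degree 1 in B minor, so i.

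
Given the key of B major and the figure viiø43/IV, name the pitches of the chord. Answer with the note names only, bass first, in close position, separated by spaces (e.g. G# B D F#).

A C# D# F#

viiø43/IV is a secondary leading-tone chord. The target IV is E in B major; the applied chord is rooted a semitone below, on D#.
Building a half-diminished seventh chord on D# gives D#-F#-A-C#.
With the 43 figure the chord is in second inversion; from the bass A upward in close position it reads A-C#-D#-F#.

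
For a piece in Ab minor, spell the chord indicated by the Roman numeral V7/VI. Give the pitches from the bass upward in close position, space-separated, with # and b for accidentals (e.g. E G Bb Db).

The slash means an applied dominant: we want the dominant of VI. In Ab minor, VI is Fb major, and its dominant is built on Cb.
Building a dominant seventh chord on Cb gives Cb-Eb-Gb-Bbb.

Cb Eb Gb Bbb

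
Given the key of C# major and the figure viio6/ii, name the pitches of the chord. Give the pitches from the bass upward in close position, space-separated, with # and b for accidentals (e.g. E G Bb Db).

E# G# C##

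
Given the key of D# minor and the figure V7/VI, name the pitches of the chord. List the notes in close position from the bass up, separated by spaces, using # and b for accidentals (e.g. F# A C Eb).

V7/VI is a secondary dominant — the dominant seventh of VI. VI in D# minor is B, so the applied chord's root is F#, a perfect fifth above.
Building a dominant seventh chord on F# gives F#-A#-C#-E.

F# A# C# E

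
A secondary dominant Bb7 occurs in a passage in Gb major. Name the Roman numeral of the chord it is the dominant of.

The chord is a dominant seventh chord on Bb.
A dominant resolves down a perfect fifth: Bb → Eb. In Gb major, Eb is scale degree 6, i.e. vi.

vi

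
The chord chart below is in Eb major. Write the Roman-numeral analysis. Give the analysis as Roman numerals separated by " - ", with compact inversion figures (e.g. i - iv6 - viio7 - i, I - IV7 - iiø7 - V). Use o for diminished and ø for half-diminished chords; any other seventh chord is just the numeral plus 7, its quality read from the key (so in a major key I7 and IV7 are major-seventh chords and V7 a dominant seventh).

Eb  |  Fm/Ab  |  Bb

I - ii6 - V

Eb: root Eb is the tonic; major triad there is I.
Fm/Ab: root F is the supertonic; minor triad there is ii6.
Bb has root Bb, degree 5 in Eb major, so V.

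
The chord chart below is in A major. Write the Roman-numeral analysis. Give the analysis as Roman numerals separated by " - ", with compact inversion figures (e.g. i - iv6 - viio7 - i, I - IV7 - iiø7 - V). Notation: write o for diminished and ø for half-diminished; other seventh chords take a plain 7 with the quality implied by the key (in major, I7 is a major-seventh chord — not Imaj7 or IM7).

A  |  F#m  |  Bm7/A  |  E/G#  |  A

I - vi - ii42 - V6 - I

A has root A, degree 1 in A major, so I.
F#m: minor triad on F# = scale degree 6 → vi.
Bm7/A has root B, degree 2 in A major, so ii42.
E/G#: major triad on E = scale degree 5 → V6.
A: root A is the tonic; major triad there is I.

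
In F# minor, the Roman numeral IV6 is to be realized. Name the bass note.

IV in F# minor has root B; the chord is B-D#-F#.
The figure 6 means first inversion — the third is in the bass.

D#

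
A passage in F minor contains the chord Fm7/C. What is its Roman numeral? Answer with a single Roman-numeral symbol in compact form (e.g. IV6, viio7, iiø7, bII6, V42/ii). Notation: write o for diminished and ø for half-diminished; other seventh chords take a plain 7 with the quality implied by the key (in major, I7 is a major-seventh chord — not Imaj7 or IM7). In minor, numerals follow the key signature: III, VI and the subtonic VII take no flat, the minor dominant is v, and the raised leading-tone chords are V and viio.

i43

Stacked in thirds the chord is F-Ab-C-Eb: a minor seventh chord on F.
In F minor, F is the tonic; the diatonic minor seventh chord there is i7.
With C in the bass the chord is in second inversion, so the figured bass is 43.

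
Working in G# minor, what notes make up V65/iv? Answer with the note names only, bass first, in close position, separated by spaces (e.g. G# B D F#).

The slash means an applied dominant: we want the dominant of iv. In G# minor, iv is C# minor, and its dominant is built on G#.
Building a dominant seventh chord on G# gives G#-B#-D#-F#.
The figured bass 65 indicates first inversion, placing the third (B#) in the bass: B#-D#-F#-G#.

B# D# F# G#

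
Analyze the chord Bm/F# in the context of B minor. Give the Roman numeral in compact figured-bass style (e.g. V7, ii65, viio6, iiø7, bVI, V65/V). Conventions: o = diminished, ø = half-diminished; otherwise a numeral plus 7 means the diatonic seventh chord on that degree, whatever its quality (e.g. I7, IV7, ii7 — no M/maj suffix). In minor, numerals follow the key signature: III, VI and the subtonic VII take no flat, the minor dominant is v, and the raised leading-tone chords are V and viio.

The pitches B-D-F# form a minor triad rooted on B.
In B minor, B is the tonic; the diatonic minor triad there is i.
With F# in the bass the chord is in second inversion, so the figured bass is 64.

i64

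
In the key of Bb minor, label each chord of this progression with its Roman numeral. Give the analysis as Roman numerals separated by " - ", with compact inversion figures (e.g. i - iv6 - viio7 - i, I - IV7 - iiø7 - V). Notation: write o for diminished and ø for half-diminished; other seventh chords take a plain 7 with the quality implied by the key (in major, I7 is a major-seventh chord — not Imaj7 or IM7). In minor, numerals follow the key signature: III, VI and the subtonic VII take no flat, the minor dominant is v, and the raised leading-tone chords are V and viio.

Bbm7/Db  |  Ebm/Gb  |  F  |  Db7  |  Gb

i65 - iv6 - V - V7/VI - VI

Bbm7/Db: root Bb is the tonic; minor seventh chord there is i65.
Ebm/Gb has root Eb, degree 4 in Bb minor, so iv6.
F has root F, degree 5 in Bb minor, so V.
Db7: a dominant seventh chord on Db, the applied dominant of VI → V7/VI.
Gb: major triad on Gb = scale degree 6 → VI.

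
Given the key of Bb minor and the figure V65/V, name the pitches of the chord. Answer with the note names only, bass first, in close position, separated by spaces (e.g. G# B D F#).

The slash means an applied dominant: we want the dominant of V. In Bb minor, V is F major, and its dominant is built on C.
Building a dominant seventh chord on C gives C-E-G-Bb.
With the 65 figure the chord is in first inversion; from the bass E upward in close position it reads E-G-Bb-C.

E G Bb C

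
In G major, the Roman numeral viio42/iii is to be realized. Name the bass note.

G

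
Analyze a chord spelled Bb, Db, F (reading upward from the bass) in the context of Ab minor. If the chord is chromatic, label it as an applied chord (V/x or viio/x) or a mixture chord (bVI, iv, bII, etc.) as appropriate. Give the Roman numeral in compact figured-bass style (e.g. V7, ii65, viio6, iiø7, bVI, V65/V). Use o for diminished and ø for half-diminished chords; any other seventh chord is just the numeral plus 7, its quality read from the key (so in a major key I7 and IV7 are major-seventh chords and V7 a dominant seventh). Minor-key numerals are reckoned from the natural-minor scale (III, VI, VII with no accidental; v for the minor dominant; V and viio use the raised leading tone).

ii

Stacked in thirds the chord is Bb-Db-F: a minor triad on Bb.
Bb is the second degree of Ab minor. This is the minor supertonic, borrowed from the parallel major (the Dorian ii).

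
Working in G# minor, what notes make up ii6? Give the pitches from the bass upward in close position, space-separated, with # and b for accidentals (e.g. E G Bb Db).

C# E# A#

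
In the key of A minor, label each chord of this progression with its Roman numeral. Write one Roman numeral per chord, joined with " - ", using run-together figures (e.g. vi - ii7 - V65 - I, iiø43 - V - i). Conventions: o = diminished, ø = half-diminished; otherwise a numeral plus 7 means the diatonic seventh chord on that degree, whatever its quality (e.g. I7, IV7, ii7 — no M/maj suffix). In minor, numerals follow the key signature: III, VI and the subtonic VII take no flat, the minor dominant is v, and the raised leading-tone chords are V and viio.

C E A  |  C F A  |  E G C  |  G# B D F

i6 - VI64 - III6 - viio7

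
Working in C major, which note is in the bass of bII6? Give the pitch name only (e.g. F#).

bII in C major has root Db; the chord is Db-F-Ab.
The figure 6 means first inversion — the third is in the bass.

F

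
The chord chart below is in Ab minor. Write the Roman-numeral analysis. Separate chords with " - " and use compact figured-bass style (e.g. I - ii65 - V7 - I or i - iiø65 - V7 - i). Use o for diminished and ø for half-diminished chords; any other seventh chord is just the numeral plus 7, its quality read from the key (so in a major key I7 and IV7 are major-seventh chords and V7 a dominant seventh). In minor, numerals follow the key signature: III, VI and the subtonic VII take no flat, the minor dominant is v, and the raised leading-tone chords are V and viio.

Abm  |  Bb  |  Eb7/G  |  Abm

i - V/V - V65 - i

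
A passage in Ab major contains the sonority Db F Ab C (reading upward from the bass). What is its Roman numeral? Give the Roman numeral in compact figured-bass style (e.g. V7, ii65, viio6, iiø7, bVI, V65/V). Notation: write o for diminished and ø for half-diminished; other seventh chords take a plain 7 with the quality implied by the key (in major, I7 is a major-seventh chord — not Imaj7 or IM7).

The pitches Db-F-Ab-C form a major seventh chord rooted on Db.
In Ab major, Db is the subdominant; the diatonic major seventh chord there is IV7.

IV7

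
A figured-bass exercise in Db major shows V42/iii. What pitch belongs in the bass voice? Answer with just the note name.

The applied chord V42/iii is rooted on C: C-E-G-Bb.
The figure 42 means third inversion — the seventh is in the bass.

Bb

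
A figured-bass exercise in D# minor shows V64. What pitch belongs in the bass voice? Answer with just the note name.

E#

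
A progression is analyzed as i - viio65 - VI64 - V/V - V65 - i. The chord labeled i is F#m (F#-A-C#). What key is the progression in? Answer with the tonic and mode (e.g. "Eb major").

F# minor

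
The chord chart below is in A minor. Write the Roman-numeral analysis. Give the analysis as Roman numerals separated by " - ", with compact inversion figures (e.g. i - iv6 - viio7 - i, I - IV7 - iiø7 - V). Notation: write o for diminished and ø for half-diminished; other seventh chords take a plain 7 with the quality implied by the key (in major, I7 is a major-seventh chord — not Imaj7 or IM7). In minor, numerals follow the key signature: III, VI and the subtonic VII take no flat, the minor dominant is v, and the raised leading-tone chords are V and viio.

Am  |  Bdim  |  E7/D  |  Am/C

Am: minor triad on A = scale degree 1 → i.
Bdim: root B is the supertonic; diminished triad there is iio.
E7/D has root E, degree 5 in A minor, so V42.
Am/C: root A is the tonic; minor triad there is i6.

i - iio - V42 - i6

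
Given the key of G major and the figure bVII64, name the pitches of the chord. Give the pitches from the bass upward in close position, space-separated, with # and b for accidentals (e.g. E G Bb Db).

C F A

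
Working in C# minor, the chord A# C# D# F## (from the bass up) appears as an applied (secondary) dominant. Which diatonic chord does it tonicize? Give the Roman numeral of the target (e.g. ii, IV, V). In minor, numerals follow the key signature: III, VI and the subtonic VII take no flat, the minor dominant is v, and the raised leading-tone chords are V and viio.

The chord is a dominant seventh chord on D#.
A dominant resolves down a perfect fifth: D# → G#. In C# minor, G# is scale degree 5, i.e. V.

V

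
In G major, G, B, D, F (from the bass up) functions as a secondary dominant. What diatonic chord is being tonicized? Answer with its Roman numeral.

IV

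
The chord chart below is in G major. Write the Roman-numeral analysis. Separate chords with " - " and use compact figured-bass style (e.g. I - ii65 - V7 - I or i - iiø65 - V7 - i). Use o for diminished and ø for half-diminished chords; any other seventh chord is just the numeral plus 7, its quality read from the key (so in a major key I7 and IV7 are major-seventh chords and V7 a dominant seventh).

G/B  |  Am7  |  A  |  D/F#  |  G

I6 - ii7 - V/V - V6 - I

G/B: root G is the tonic; major triad there is I6.
Am7: minor seventh chord on A = scale degree 2 → ii7.
A: chromatic; A is V of V, so V/V.
D/F#: root D is the dominant; major triad there is V6.
G has root G, degree 1 in G major, so I.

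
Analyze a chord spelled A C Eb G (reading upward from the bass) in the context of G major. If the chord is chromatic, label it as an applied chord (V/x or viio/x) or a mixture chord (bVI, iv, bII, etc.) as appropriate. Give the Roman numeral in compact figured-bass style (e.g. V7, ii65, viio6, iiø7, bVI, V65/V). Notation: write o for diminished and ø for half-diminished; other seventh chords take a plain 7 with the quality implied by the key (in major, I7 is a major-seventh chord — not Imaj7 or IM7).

The pitches A-C-Eb-G form a half-diminished seventh chord rooted on A.
A is the second degree of G major. This is the half-diminished supertonic seventh, borrowed from the parallel minor.

iiø7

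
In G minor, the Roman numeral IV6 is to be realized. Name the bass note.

E

IV in G minor has root C; the chord is C-E-G.
The figure 6 means first inversion — the third is in the bass.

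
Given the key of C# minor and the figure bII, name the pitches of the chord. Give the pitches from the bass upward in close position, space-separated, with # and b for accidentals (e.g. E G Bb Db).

D F# A

bII is the Neapolitan chord — a major triad on the lowered second degree. In C# minor that root is D.
So the chord is D-F#-A.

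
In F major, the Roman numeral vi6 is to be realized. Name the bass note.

vi in F major has root D; the chord is D-F-A.
The figure 6 means first inversion — the third is in the bass.

F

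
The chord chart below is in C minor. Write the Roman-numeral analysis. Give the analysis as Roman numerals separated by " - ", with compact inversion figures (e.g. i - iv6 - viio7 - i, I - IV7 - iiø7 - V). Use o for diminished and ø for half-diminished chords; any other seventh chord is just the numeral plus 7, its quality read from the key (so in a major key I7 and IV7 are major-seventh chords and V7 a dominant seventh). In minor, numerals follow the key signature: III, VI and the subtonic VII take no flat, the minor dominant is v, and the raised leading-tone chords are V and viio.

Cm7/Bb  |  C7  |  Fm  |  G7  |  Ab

i42 - V7/iv - iv - V7 - VI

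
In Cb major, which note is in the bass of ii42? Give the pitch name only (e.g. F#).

Cb

ii in Cb major has root Db; the chord is Db-Fb-Ab-Cb.
The figure 42 means third inversion — the seventh is in the bass.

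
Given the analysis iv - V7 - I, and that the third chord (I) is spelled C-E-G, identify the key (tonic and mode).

The anchor chord is a major triad on C, labeled I.
If C is scale degree 1 and the mode makes that degree carry a major triad, the tonic is C and the mode is major.

C major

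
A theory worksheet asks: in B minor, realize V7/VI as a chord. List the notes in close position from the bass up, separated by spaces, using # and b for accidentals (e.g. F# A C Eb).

D F# A C

The slash means an applied dominant: we want the dominant of VI. In B minor, VI is G major, and its dominant is built on D.
Building a dominant seventh chord on D gives D-F#-A-C.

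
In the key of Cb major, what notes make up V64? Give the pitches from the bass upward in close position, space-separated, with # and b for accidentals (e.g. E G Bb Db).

Db Gb Bb

In Cb major, the dominant is Gb, and the diatonic chord built there is a major triad.
That chord is spelled Gb-Bb-Db.
With the 64 figure the chord is in second inversion; from the bass Db upward in close position it reads Db-Gb-Bb.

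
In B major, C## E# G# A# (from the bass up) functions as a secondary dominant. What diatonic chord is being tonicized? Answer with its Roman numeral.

iii

The chord is a dominant seventh chord on A#.
A dominant resolves down a perfect fifth: A# → D#. In B major, D# is scale degree 3, i.e. iii.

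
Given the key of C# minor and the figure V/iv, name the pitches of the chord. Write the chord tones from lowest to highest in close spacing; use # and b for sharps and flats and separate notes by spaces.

C# E# G#

The slash means an applied dominant: we want the dominant of iv. In C# minor, iv is F# minor, and its dominant is built on C#.
Building a major triad on C# gives C#-E#-G#.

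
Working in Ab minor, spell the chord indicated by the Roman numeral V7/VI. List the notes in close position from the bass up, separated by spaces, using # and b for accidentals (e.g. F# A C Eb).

Cb Eb Gb Bbb

V7/VI is a secondary dominant — the dominant seventh of VI. VI in Ab minor is Fb, so the applied chord's root is Cb, a perfect fifth above.
Building a dominant seventh chord on Cb gives Cb-Eb-Gb-Bbb.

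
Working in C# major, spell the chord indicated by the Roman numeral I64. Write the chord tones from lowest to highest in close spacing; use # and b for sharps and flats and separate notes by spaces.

In C# major, scale degree 1 is C#, and the diatonic chord built there is a major triad.
Stacking thirds from C# gives C#-E#-G#.
With the 64 figure the chord is in second inversion; from the bass G# upward in close position it reads G#-C#-E#.

G# C# E#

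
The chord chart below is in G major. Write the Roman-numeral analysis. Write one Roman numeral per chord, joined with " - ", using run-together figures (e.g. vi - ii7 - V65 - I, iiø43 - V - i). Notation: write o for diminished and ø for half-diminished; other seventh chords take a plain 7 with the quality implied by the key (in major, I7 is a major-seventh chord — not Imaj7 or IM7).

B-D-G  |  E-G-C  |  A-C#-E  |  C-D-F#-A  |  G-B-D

I6 - IV6 - V/V - V42 - I

B-D-G: root G is the tonic; major triad there is I6.
E-G-C has root C, degree 4 in G major, so IV6.
A-C#-E: a major triad on A, the applied dominant of V → V/V.
C-D-F#-A: dominant seventh chord on D = scale degree 5 → V42.
G-B-D: major triad on G = scale degree 1 → I.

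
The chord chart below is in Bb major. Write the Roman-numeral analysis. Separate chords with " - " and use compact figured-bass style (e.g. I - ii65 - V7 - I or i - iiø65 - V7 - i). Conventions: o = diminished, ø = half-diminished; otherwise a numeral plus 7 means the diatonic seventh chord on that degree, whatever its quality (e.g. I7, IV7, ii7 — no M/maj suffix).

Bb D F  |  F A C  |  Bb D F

Bb-D-F has root Bb, degree 1 in Bb major, so I.
F-A-C has root F, degree 5 in Bb major, so V.
Bb-D-F: major triad on Bb = scale degree 1 → I.

I - V - I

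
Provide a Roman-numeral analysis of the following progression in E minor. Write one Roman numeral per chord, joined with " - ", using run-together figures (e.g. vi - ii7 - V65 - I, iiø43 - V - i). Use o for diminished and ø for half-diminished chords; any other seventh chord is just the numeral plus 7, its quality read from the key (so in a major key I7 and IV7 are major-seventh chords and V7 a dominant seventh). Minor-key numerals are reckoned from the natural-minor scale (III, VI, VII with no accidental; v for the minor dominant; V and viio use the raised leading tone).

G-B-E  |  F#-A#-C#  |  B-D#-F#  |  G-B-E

G-B-E has root E, degree 1 in E minor, so i6.
F#-A#-C# is the secondary dominant of V (major triad on F#): V/V.
B-D#-F#: root B is the dominant; major triad there is V.
G-B-E: minor triad on E = scale degree 1 → i6.

i6 - V/V - V - i6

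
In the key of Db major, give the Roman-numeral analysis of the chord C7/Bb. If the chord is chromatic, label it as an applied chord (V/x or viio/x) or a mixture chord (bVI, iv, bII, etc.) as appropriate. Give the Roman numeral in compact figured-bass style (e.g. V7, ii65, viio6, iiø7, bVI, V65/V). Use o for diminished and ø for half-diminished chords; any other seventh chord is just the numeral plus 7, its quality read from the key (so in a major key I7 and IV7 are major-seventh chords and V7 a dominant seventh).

The pitches C-E-G-Bb form a dominant seventh chord rooted on C.
C is not a diatonic chord root with this quality in Db major, but it lies a perfect fifth above F (iii), so the chord functions as an applied dominant of iii.
With Bb in the bass the chord is in third inversion, so the figured bass is 42.

V42/iii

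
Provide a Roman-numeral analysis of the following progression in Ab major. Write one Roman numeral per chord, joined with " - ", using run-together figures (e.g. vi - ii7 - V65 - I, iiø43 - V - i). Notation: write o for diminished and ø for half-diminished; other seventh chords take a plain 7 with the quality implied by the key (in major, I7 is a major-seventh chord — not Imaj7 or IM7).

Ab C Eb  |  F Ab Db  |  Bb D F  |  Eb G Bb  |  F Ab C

I - IV6 - V/V - V - vi

Ab-C-Eb: root Ab is the tonic; major triad there is I.
F-Ab-Db: major triad on Db = scale degree 4 → IV6.
Bb-D-F: a major triad on Bb, the applied dominant of V → V/V.
Eb-G-Bb has root Eb, degree 5 in Ab major, so V.
F-Ab-C: minor triad on F = scale degree 6 → vi.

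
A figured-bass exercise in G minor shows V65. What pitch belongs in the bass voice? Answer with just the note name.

F#

V in G minor has root D; the chord is D-F#-A-C.
The figure 65 means first inversion — the third is in the bass.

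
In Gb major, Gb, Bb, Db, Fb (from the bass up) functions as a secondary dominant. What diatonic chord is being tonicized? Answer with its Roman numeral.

IV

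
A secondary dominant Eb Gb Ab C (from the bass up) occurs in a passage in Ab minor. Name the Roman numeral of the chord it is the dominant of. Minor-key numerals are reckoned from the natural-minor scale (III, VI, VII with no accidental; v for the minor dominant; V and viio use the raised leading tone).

iv

The chord is a dominant seventh chord on Ab.
A dominant resolves down a perfect fifth: Ab → Db. In Ab minor, Db is scale degree 4, i.e. iv.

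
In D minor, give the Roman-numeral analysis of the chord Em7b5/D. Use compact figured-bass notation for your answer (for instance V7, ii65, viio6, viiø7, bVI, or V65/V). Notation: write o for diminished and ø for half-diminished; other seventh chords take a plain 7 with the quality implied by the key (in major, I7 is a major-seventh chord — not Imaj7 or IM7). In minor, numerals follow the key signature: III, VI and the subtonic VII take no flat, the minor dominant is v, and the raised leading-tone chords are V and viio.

iiø42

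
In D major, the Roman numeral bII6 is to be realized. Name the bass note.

bII in D major has root Eb; the chord is Eb-G-Bb.
The figure 6 means first inversion — the third is in the bass.

G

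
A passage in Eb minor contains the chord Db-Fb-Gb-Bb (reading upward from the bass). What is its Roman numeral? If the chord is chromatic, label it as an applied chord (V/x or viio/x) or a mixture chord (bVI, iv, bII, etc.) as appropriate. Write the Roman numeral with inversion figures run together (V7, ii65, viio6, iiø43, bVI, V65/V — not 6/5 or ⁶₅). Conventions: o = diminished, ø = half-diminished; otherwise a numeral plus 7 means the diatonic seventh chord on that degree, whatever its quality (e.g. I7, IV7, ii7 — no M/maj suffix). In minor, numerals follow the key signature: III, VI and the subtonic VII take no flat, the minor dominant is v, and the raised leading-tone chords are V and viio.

V43/VI

Stacked in thirds the chord is Gb-Bb-Db-Fb: a dominant seventh chord on Gb.
Gb is not a diatonic chord root with this quality in Eb minor, but it lies a perfect fifth above Cb (VI), so the chord functions as an applied dominant of VI.
With Db in the bass the chord is in second inversion, so the figured bass is 43.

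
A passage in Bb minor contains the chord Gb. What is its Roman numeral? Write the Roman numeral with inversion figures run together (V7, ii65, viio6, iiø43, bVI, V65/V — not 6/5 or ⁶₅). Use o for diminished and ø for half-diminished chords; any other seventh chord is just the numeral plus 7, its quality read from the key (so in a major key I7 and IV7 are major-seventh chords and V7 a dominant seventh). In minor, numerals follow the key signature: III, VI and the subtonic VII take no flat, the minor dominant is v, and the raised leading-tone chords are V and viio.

VI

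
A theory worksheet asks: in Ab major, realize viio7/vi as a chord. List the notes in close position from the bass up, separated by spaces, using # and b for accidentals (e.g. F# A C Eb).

E G Bb Db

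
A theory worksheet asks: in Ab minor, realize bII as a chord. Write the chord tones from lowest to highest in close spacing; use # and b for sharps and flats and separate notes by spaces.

Scale degree 2 in Ab minor is Bb; lowering it a half step gives Bbb. bII is the Neapolitan chord — a major triad on the lowered second degree.
So the chord is Bbb-Db-Fb.

Bbb Db Fb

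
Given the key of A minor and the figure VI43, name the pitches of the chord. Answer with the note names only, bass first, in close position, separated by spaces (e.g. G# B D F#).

In A minor, the sixth degree is F, and the diatonic chord built there is a major seventh chord.
That chord is spelled F-A-C-E.
With the 43 figure the chord is in second inversion; from the bass C upward in close position it reads C-E-F-A.

C E F A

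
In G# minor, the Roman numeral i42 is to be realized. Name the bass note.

i in G# minor has root G#; the chord is G#-B-D#-F#.
The figure 42 means third inversion — the seventh is in the bass.

F#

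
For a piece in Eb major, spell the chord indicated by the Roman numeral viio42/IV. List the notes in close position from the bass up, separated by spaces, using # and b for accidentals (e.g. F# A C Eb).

viio42/IV is a secondary leading-tone chord. The target IV is Ab in Eb major; the applied chord is rooted a semitone below, on G.
Building a fully diminished seventh chord on G gives G-Bb-Db-Fb.
With the 42 figure the chord is in third inversion; from the bass Fb upward in close position it reads Fb-G-Bb-Db.

Fb G Bb Db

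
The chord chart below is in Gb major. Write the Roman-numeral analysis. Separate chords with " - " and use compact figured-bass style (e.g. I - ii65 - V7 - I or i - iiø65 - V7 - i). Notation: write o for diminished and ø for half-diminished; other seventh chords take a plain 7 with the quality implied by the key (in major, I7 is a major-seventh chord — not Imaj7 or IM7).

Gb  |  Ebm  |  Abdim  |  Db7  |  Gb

I - vi - iio - V7 - I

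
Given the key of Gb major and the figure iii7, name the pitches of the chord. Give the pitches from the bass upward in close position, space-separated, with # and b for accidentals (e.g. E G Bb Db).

In Gb major, the third degree is Bb, and the diatonic chord built there is a minor seventh chord.
That chord is spelled Bb-Db-F-Ab.

Bb Db F Ab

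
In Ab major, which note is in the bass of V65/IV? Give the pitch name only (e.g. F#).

C

The applied chord V65/IV is rooted on Ab: Ab-C-Eb-Gb.
The figure 65 means first inversion — the third is in the bass.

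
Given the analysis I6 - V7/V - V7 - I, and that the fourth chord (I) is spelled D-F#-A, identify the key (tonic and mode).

The anchor chord is a major triad on D, labeled I.
If D is scale degree 1 and the mode makes that degree carry a major triad, the tonic is D and the mode is major.

D major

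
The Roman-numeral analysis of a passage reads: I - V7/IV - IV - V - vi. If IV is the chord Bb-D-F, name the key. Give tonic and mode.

F major

IV is given as Bb-D-F — a major triad with root Bb.
If Bb is scale degree 4 and the mode makes that degree carry a major triad, the tonic is F and the mode is major.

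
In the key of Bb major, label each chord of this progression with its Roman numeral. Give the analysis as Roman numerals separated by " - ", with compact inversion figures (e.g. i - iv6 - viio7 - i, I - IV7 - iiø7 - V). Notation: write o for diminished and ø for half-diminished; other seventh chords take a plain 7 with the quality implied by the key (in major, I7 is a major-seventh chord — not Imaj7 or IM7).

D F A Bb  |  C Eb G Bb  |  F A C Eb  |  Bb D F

I65 - ii7 - V7 - I

D-F-A-Bb: root Bb is the tonic; major seventh chord there is I65.
C-Eb-G-Bb: minor seventh chord on C = scale degree 2 → ii7.
F-A-C-Eb: dominant seventh chord on F = scale degree 5 → V7.
Bb-D-F: root Bb is the tonic; major triad there is I.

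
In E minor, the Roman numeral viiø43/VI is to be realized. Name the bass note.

The applied chord viiø43/VI is rooted on B: B-D-F-A.
The figure 43 means second inversion — the fifth is in the bass.

F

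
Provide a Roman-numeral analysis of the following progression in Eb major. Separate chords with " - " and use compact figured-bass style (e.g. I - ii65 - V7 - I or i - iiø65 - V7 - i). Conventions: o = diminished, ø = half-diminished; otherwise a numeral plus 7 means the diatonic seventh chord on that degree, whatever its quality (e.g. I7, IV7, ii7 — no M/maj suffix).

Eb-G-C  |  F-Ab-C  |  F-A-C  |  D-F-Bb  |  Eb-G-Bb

Eb-G-C: minor triad on C = scale degree 6 → vi6.
F-Ab-C has root F, degree 2 in Eb major, so ii.
F-A-C is the secondary dominant of V (major triad on F): V/V.
D-F-Bb: major triad on Bb = scale degree 5 → V6.
Eb-G-Bb: root Eb is the tonic; major triad there is I.

vi6 - ii - V/V - V6 - I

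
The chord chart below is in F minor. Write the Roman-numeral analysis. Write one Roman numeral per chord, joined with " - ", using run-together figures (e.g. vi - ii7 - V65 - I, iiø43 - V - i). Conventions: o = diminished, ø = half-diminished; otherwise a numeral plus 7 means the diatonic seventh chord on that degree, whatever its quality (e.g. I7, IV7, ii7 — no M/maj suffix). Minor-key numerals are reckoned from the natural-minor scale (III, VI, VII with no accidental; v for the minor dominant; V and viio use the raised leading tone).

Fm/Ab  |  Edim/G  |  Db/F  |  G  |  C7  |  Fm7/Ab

i6 - viio6 - VI6 - V/V - V7 - i65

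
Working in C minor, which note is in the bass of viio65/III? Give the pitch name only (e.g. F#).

F

The applied chord viio65/III is rooted on D: D-F-Ab-Cb.
The figure 65 means first inversion — the third is in the bass.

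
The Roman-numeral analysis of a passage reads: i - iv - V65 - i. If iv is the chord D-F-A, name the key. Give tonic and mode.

A minor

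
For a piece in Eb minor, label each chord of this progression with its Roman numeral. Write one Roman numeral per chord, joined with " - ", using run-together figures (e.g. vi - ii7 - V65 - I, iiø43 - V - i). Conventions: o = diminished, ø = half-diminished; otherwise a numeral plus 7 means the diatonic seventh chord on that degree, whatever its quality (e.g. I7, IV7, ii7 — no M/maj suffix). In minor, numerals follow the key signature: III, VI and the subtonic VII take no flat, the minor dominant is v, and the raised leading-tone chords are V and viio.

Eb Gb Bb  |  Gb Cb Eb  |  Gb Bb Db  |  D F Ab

Eb-Gb-Bb has root Eb, degree 1 in Eb minor, so i.
Gb-Cb-Eb has root Cb, degree 6 in Eb minor, so VI64.
Gb-Bb-Db: major triad on Gb = scale degree 3 → III.
D-F-Ab has root D, degree 7 in Eb minor, so viio.

i - VI64 - III - viio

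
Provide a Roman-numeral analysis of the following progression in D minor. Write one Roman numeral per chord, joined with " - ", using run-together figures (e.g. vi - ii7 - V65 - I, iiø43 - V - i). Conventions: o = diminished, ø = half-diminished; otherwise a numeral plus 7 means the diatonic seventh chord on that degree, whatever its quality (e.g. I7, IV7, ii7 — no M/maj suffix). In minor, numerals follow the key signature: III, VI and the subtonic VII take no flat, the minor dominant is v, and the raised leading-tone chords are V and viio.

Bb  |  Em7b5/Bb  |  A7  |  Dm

Bb: root Bb is the submediant; major triad there is VI.
Em7b5/Bb: half-diminished seventh chord on E = scale degree 2 → iiø43.
A7: root A is the dominant; dominant seventh chord there is V7.
Dm: root D is the tonic; minor triad there is i.

VI - iiø43 - V7 - i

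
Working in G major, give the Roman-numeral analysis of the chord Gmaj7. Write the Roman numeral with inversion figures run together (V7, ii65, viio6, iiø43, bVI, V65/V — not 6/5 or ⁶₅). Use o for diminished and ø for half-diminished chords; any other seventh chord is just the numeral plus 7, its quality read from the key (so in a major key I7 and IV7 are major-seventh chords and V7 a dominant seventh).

I7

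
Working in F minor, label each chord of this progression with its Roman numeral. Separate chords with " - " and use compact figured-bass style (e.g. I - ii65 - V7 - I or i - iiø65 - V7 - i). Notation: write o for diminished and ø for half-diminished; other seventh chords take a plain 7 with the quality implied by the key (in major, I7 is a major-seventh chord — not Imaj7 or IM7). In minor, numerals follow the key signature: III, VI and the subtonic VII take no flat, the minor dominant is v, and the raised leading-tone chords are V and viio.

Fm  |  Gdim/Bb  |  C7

Fm: root F is the tonic; minor triad there is i.
Gdim/Bb: root G is the supertonic; diminished triad there is iio6.
C7: dominant seventh chord on C = scale degree 5 → V7.

i - iio6 - V7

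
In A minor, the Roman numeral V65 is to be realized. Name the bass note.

G#

V in A minor has root E; the chord is E-G#-B-D.
The figure 65 means first inversion — the third is in the bass.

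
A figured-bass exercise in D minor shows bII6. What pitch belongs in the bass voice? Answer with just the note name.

G

bII in D minor has root Eb; the chord is Eb-G-Bb.
The figure 6 means first inversion — the third is in the bass.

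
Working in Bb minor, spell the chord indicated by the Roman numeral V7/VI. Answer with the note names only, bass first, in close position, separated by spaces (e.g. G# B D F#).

V7/VI is a secondary dominant — the dominant seventh of VI. VI in Bb minor is Gb, so the applied chord's root is Db, a perfect fifth above.
Building a dominant seventh chord on Db gives Db-F-Ab-Cb.

Db F Ab Cb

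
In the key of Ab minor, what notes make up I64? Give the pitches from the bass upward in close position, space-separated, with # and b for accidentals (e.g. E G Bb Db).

I64 is the major tonic (Picardy third), borrowed from the parallel major. In Ab minor that root is Ab.
So the chord is Ab-C-Eb.
With the 64 figure the chord is in second inversion; from the bass Eb upward in close position it reads Eb-Ab-C.

Eb Ab C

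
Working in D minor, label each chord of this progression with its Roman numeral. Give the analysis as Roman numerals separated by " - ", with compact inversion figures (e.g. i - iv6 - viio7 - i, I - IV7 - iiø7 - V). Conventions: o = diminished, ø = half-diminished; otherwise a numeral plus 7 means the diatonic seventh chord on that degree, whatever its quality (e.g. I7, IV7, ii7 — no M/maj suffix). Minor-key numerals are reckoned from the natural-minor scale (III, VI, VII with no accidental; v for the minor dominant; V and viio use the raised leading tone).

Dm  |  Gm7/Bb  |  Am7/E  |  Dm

i - iv65 - v43 - i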